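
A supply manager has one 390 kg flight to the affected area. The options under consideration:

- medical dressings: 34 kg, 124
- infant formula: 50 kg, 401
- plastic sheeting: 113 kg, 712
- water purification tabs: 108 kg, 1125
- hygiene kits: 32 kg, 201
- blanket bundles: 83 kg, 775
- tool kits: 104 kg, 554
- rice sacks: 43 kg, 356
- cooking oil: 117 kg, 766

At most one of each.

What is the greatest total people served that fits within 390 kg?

3268

Taking the top-ratio supplies first gives medical dressings + infant formula + water purification tabs + hygiene kits + blanket bundles + rice sacks for 2982 (350 kg).
Replace medical dressings and rice sacks with cooking oil: the trade gains 286 net, giving 3268 at 390 kg.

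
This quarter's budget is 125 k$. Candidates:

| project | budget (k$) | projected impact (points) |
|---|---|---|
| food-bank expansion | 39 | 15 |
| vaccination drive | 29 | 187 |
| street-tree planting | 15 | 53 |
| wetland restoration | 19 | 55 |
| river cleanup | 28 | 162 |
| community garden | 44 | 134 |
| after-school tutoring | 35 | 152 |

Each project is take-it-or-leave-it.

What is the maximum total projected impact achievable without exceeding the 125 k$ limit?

By projected impact per k$: vaccination drive 6.45, river cleanup 5.79, after-school tutoring 4.34 lead.
Taking the top-ratio projects first gives vaccination drive + street-tree planting + river cleanup + after-school tutoring for 554 (107 k$).
Dropping street-tree planting frees 15 k$; slotting in wetland restoration (19 k$) lifts the total to 556 at 111 k$.
Runner-up vaccination drive + street-tree planting + river cleanup + after-school tutoring tops out at 554.

556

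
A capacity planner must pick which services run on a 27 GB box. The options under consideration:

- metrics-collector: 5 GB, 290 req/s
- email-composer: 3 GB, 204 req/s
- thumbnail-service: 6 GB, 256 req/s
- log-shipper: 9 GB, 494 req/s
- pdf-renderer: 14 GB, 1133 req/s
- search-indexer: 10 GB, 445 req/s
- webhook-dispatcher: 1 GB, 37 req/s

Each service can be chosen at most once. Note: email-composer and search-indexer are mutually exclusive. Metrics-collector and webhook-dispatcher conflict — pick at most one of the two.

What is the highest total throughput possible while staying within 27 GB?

1868

Email-composer + log-shipper + pdf-renderer + webhook-dispatcher uses 27 of the 27 GB and totals 1868.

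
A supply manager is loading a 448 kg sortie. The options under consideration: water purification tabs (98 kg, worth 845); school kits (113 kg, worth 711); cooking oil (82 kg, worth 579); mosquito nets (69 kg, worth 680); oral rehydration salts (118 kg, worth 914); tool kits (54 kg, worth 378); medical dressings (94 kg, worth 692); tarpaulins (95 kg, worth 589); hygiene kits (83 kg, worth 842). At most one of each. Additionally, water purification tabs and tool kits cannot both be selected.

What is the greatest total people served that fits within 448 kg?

Best packing: cooking oil + mosquito nets + oral rehydration salts + medical dressings + hygiene kits — 446 kg, 3707 total.
The closest alternative, water purification tabs + school kits + cooking oil + mosquito nets + hygiene kits, reaches only 3657.

3707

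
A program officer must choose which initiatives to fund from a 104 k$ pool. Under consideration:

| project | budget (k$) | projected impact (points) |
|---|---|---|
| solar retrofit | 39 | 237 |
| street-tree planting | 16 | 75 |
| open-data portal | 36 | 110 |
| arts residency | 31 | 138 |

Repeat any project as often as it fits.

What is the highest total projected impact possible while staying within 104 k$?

549

2×solar retrofit + street-tree planting uses 94 of the 104 k$ and totals 549.
Every other selection either busts 104 k$ or fails to beat 549.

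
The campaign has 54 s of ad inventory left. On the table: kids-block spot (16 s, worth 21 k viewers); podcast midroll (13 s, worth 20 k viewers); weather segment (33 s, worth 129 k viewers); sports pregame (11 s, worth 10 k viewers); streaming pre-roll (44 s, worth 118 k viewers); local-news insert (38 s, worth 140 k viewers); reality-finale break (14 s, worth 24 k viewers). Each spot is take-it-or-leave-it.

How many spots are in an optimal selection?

The maximum expected reach within 54 s is 164.
For example local-news insert + reality-finale break achieves it, using 52 s.
All optima have 2 spots.

2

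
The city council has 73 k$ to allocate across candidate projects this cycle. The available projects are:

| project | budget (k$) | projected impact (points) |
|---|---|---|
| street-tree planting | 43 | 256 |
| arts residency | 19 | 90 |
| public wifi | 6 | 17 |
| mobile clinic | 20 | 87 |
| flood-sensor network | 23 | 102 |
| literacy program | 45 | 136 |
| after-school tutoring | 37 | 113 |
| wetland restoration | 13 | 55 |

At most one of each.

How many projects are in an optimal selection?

3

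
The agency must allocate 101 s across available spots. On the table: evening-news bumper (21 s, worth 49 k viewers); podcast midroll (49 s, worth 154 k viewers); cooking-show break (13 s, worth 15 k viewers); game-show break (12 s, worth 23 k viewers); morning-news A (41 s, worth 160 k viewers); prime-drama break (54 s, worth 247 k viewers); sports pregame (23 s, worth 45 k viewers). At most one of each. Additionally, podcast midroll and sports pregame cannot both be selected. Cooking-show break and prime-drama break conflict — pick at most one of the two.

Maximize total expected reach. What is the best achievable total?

Best packing: morning-news A + prime-drama break — 95 s, 407 total.
The closest alternative, evening-news bumper + prime-drama break + sports pregame, reaches only 341.

407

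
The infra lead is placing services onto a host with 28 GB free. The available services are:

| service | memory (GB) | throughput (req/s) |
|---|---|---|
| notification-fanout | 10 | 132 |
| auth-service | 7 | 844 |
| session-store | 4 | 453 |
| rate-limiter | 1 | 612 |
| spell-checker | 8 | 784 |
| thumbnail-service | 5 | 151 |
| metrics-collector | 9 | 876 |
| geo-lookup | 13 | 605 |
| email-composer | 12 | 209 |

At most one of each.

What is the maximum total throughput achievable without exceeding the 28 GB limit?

Ranking by ratio (throughput/GB): rate-limiter 612.00, auth-service 120.57, session-store 113.25, spell-checker 98.00.
A density-first pass picks auth-service + session-store + rate-limiter + spell-checker + thumbnail-service — 2844 at 25 GB.
Dropping session-store and thumbnail-service frees 9 GB; slotting in metrics-collector (9 GB) lifts the total to 3116 at 25 GB.
That's the maximum — no swap from here does better than 3116.

3116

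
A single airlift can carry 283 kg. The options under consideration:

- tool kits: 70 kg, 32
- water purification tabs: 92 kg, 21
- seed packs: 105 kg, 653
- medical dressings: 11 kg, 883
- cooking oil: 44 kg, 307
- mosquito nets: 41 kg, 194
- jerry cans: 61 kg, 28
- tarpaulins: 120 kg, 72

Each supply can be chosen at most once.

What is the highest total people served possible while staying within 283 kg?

Filling by ratio: seed packs + medical dressings + cooking oil + mosquito nets + jerry cans for 2065, with 21 kg left unused.
Dropping jerry cans frees 61 kg; slotting in tool kits (70 kg) lifts the total to 2069 at 271 kg.
The spare 12 kg is too small for any remaining supply, and no exchange beats 2069.

2069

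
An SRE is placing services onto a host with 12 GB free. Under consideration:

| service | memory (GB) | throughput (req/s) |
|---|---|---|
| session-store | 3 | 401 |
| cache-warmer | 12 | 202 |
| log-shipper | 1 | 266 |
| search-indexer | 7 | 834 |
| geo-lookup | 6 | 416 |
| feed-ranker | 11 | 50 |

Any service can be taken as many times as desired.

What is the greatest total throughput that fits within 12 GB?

3192

Ranking by ratio (throughput/GB): log-shipper 266.00, session-store 133.67, search-indexer 119.14, geo-lookup 69.33.
Taking 12×log-shipper: 12 GB used, 3192 in throughput.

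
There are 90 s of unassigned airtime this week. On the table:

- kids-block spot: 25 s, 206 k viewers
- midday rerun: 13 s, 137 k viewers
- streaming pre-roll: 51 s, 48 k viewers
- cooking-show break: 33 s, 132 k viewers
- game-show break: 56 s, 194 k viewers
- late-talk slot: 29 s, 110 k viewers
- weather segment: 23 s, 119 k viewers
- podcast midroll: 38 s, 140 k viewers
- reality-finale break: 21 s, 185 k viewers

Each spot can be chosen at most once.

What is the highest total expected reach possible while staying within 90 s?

Kids-block spot + midday rerun + weather segment + reality-finale break uses 82 of the 90 s and totals 647.

647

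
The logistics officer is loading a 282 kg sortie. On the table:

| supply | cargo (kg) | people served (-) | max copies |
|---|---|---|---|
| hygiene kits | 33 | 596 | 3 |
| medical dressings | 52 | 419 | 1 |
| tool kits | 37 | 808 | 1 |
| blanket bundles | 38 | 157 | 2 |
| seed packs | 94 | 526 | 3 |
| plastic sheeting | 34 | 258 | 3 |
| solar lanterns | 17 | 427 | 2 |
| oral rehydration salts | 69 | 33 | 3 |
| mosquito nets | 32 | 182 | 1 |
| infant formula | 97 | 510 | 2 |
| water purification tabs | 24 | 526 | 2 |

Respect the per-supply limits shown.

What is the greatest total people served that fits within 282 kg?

By people served per kg: solar lanterns 25.12, water purification tabs 21.92, tool kits 21.84, hygiene kits 18.06 lead.
Best packing: 3×hygiene kits + medical dressings + tool kits + 2×solar lanterns + 2×water purification tabs — 270 kg, 4921 total.

4921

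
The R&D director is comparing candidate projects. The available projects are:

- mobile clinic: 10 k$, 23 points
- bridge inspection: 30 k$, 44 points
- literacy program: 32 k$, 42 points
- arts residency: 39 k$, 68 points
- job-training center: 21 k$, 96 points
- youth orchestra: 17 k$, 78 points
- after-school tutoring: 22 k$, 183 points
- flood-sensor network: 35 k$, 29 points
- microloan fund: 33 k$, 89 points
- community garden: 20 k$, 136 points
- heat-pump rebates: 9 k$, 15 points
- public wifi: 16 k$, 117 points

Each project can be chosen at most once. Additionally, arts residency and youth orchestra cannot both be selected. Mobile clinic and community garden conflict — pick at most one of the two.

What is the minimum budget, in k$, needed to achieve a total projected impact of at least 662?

129

Look for the lowest-budget combination reaching 662.
job-training center + youth orchestra + after-school tutoring + microloan fund + community garden + public wifi reaches 699 using 129 k$.
Below 129 k$ the best achievable stays under 662.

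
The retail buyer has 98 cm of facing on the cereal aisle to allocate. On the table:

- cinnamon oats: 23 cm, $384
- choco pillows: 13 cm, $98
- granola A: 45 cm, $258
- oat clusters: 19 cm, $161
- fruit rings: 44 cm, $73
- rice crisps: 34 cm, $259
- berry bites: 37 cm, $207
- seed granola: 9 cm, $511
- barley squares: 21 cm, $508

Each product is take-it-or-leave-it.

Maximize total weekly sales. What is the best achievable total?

Taking cinnamon oats + choco pillows + oat clusters + seed granola + barley squares: 85 cm used, 1662 in weekly sales.
Cinnamon oats + rice crisps + seed granola + barley squares (87 cm) also reaches 1662 — a tie, but nothing goes higher.

1662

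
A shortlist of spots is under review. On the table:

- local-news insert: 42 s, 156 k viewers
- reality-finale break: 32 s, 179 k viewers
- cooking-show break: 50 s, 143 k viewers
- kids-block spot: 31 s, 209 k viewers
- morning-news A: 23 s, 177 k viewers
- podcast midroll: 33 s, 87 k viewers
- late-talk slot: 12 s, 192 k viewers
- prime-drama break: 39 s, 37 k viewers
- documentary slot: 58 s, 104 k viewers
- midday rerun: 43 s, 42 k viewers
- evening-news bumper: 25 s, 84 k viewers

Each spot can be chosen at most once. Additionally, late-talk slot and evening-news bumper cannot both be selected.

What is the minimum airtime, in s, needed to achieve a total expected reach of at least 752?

98

Minimise s subject to total expected reach ≥ 752.
Taking reality-finale break + kids-block spot + morning-news A + late-talk slot gives 757 (≥ 752) for 98 s.
Any bundle with less than 98 s falls short of 752.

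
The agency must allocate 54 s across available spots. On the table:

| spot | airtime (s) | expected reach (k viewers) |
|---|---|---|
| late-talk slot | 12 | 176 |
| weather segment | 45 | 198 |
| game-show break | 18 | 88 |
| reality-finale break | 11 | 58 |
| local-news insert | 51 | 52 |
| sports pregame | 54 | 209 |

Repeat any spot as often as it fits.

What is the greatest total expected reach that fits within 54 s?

704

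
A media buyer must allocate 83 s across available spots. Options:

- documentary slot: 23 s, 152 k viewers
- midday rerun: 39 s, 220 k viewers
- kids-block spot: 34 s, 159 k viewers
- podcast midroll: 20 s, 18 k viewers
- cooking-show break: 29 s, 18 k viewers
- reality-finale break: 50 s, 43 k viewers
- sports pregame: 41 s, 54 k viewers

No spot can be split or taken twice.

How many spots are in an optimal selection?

The maximum expected reach within 83 s is 390.
documentary slot + midday rerun + podcast midroll hits 390 at 82 s.
All optima have 3 spots.

3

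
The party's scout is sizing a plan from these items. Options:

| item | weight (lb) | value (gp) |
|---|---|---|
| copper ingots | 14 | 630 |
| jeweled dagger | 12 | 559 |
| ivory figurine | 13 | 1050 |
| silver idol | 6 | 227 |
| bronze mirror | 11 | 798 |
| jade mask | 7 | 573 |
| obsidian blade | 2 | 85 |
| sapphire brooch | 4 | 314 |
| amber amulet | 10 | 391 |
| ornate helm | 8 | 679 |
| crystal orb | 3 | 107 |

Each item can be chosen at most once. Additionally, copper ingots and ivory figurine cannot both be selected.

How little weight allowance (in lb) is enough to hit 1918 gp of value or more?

Look for the lowest-weight combination reaching 1918.
Taking ivory figurine + jade mask + sapphire brooch gives 1937 (≥ 1918) for 24 lb.
Below 24 lb the best achievable stays under 1918.

24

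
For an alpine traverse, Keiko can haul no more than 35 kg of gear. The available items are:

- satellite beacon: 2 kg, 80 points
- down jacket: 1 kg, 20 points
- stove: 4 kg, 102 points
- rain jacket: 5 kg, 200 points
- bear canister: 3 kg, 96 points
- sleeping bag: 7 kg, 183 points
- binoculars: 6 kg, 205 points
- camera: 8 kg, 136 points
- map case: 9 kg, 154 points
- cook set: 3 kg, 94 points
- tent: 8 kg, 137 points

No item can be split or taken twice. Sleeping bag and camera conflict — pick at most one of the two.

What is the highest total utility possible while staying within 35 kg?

1015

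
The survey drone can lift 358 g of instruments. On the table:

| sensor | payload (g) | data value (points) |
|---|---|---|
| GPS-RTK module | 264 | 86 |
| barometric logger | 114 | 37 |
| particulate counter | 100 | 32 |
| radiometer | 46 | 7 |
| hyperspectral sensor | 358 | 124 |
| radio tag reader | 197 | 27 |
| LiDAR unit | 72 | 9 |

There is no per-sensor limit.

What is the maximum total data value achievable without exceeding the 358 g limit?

124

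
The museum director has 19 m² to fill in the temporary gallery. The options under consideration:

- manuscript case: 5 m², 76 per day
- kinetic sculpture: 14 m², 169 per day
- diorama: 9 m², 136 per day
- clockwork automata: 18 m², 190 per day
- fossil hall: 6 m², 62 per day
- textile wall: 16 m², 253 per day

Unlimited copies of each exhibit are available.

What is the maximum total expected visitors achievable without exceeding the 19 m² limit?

Taking the top-ratio exhibits first gives textile wall for 253 (16 m²).
The 16 m² tied up in textile wall is better spent on 2×manuscript case + diorama — total rises to 288 (19 m²).
That's the maximum — no swap from here does better than 288.

288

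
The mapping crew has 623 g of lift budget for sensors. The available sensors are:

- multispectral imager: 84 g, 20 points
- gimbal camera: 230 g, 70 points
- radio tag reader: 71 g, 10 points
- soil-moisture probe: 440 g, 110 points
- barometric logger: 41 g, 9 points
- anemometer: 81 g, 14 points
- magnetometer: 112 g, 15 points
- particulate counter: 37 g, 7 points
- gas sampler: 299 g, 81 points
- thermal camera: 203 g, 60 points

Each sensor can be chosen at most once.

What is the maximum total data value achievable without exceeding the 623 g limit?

171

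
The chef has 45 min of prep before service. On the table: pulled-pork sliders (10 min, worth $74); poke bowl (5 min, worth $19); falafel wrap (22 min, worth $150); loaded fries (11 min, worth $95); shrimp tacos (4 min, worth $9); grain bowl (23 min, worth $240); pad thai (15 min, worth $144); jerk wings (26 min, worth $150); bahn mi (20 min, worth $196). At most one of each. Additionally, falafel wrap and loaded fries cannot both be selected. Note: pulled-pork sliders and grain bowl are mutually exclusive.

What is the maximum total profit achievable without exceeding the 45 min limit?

436

The ratio ordering already packs tightly: grain bowl + bahn mi, 43 min, 436.
Runner-up pulled-pork sliders + pad thai + bahn mi tops out at 414.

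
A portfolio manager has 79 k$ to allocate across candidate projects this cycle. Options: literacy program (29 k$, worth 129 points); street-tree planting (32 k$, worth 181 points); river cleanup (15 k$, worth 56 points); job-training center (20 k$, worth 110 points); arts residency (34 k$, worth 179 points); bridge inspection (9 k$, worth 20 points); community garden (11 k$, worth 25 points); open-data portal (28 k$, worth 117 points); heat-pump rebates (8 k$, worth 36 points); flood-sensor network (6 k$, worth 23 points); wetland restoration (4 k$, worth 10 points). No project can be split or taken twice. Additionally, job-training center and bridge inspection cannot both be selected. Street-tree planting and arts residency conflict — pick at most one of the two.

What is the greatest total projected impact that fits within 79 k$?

393

By projected impact per k$: street-tree planting 5.66, job-training center 5.50, arts residency 5.26, heat-pump rebates 4.50 lead.
Best packing: street-tree planting + river cleanup + job-training center + heat-pump rebates + wetland restoration — 79 k$, 393 total.
An exhaustive check of the 2048 subsets confirms 393.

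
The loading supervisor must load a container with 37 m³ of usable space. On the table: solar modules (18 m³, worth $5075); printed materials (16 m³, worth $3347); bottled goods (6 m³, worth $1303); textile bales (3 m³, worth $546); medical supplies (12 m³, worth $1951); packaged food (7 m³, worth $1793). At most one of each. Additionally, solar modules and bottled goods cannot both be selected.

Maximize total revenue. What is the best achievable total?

Taking solar modules + printed materials + textile bales: 37 m³ used, 8968 in revenue.
Every other selection either busts 37 m³ or breaks a pairing rule or fails to beat 8968.

8968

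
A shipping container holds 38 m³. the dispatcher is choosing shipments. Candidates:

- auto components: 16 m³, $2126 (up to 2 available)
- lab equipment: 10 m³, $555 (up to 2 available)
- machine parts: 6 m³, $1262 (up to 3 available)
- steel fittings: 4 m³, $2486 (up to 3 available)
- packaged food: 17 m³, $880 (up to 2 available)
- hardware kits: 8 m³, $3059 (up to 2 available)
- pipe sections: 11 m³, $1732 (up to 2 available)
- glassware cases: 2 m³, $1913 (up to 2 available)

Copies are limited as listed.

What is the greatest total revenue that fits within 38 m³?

Taking machine parts + 3×steel fittings + 2×hardware kits + 2×glassware cases: 38 m³ used, 18664 in revenue.
Nothing else within 38 m³ beats 18664.

18664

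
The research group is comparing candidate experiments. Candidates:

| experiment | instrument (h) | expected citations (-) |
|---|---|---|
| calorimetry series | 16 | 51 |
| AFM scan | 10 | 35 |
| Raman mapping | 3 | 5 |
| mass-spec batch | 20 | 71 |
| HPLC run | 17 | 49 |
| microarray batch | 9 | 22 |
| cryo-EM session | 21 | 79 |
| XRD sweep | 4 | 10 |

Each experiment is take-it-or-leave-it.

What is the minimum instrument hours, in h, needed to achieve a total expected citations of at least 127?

37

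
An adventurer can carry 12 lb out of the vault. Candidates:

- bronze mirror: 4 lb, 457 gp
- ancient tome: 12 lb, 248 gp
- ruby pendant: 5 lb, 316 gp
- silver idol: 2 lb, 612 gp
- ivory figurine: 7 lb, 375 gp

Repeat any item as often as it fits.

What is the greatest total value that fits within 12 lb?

3672

By value per lb: silver idol 306.00, bronze mirror 114.25, ruby pendant 63.20 lead.
Taking 6×silver idol: 12 lb used, 3672 in value.
That's the maximum — no swap from here does better than 3672.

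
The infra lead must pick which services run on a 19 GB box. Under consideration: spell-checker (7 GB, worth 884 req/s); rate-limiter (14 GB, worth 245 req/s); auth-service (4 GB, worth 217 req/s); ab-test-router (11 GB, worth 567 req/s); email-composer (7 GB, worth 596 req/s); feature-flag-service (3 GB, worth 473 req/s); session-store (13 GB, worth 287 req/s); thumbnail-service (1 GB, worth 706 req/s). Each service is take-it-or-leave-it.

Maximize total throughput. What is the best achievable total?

2659

Taking spell-checker + email-composer + feature-flag-service + thumbnail-service: 18 GB used, 2659 in throughput.
Runner-up spell-checker + auth-service + email-composer + thumbnail-service tops out at 2403.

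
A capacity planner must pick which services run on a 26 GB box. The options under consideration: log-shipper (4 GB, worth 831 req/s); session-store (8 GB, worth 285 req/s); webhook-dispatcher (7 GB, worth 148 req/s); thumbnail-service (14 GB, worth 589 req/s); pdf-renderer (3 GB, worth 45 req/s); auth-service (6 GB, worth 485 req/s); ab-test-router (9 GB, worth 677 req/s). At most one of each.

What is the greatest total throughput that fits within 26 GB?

By throughput per GB: log-shipper 207.75, auth-service 80.83, ab-test-router 75.22 lead.
The ratio ordering already packs tightly: log-shipper + webhook-dispatcher + auth-service + ab-test-router, 26 GB, 2141.
The closest alternative, log-shipper + pdf-renderer + auth-service + ab-test-router, reaches only 2038.

2141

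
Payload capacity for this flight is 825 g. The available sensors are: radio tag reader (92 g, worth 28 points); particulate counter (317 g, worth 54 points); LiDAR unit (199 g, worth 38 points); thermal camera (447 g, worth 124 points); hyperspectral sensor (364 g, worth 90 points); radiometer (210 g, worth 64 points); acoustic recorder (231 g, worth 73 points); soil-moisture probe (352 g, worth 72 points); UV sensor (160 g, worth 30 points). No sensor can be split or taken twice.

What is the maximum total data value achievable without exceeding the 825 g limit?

227

Density check — acoustic recorder 0.32, radiometer 0.30, radio tag reader 0.30 are the best per g.
Taking the top-ratio sensors first gives radio tag reader + LiDAR unit + radiometer + acoustic recorder for 203 (732 g).
The 291 g tied up in radio tag reader and LiDAR unit is better spent on hyperspectral sensor — total rises to 227 (805 g).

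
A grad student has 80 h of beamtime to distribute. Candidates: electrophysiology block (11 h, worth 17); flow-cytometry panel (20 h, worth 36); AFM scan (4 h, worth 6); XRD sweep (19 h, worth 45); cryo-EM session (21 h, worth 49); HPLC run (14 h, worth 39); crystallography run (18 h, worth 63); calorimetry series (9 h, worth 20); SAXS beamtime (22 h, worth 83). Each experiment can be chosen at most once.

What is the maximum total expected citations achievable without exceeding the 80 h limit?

A density-first pass picks AFM scan + XRD sweep + HPLC run + crystallography run + SAXS beamtime — 236 at 77 h.
Dropping AFM scan and HPLC run frees 18 h; slotting in cryo-EM session (21 h) lifts the total to 240 at 80 h.
AFM scan + cryo-EM session + HPLC run + crystallography run + SAXS beamtime (79 h) also reaches 240 — a tie, but nothing goes higher.

240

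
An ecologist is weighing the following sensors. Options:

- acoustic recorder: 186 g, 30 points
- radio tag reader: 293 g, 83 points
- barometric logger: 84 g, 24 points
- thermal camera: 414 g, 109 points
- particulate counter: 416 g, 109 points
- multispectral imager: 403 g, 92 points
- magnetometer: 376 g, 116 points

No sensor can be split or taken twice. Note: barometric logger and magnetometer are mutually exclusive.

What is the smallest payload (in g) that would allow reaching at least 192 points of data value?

669

Minimise g subject to total data value ≥ 192.
radio tag reader + magnetometer reaches 199 using 669 g.
Below 669 g the best achievable stays under 192.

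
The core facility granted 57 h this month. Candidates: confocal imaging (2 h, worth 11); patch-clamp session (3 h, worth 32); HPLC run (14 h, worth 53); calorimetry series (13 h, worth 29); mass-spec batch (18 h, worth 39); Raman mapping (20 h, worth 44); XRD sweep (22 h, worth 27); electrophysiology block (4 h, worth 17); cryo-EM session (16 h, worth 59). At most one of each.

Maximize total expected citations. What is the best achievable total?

The ratio heuristic lands on confocal imaging + patch-clamp session + HPLC run + calorimetry series + electrophysiology block + cryo-EM session (201) but leaves 5 h idle.
The 13 h tied up in calorimetry series is better spent on mass-spec batch — total rises to 211 (57 h).
Next best is patch-clamp session + HPLC run + Raman mapping + electrophysiology block + cryo-EM session at 205 (57 h) — short by 6.

211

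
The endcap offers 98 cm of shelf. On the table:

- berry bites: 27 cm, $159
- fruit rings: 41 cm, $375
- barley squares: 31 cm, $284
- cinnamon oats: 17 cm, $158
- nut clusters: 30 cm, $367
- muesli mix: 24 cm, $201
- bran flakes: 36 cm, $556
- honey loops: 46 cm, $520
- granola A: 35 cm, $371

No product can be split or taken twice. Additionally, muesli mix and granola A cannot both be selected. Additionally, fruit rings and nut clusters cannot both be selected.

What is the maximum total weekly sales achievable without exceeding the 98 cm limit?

Density check — bran flakes 15.44, nut clusters 12.23, honey loops 11.30 are the best per cm.
A density-first pass picks cinnamon oats + nut clusters + bran flakes — 1081 at 83 cm.
The 17 cm tied up in cinnamon oats is better spent on barley squares — total rises to 1207 (97 cm).
Runner-up nut clusters + muesli mix + bran flakes tops out at 1124.

1207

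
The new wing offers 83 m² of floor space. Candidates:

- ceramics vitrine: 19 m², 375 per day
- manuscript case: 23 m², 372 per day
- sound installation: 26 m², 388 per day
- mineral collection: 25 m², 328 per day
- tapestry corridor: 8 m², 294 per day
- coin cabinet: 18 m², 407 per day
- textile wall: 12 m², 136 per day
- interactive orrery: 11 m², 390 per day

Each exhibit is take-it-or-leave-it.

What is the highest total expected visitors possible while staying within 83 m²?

The ratio heuristic lands on ceramics vitrine + manuscript case + tapestry corridor + coin cabinet + interactive orrery (1838) but leaves 4 m² idle.
Dropping manuscript case frees 23 m²; slotting in sound installation (26 m²) lifts the total to 1854 at 82 m².
Next best is ceramics vitrine + manuscript case + tapestry corridor + coin cabinet + interactive orrery at 1838 (79 m²) — short by 16.

1854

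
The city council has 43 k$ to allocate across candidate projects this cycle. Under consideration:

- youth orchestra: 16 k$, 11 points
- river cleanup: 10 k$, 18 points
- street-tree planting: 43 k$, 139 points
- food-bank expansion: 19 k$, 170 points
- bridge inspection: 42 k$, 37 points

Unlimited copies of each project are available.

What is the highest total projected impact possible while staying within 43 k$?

Best packing: 2×food-bank expansion — 38 k$, 340 total.
Nothing else within 43 k$ beats 340.

340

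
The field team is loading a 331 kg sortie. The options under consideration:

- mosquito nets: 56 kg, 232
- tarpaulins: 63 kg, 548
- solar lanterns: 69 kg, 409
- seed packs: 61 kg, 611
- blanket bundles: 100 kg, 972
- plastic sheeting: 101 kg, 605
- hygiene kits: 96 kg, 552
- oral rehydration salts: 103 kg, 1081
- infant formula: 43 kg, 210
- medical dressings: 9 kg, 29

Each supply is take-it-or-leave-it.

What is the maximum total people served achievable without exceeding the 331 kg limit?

3212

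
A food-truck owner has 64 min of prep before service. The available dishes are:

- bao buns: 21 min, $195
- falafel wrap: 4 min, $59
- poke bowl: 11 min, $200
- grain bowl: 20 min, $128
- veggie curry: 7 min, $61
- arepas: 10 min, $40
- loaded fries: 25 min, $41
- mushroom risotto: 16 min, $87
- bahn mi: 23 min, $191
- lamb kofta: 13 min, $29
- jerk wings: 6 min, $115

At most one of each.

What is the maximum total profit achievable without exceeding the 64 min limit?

Ranking by ratio (profit/min): jerk wings 19.17, poke bowl 18.18, falafel wrap 14.75.
Taking the top-ratio dishes first gives bao buns + falafel wrap + poke bowl + veggie curry + arepas + jerk wings for 670 (59 min).
Replace falafel wrap and veggie curry and arepas with bahn mi: the trade gains 31 net, giving 701 at 61 min.
Runner-up bao buns + falafel wrap + poke bowl + grain bowl + jerk wings tops out at 697.

701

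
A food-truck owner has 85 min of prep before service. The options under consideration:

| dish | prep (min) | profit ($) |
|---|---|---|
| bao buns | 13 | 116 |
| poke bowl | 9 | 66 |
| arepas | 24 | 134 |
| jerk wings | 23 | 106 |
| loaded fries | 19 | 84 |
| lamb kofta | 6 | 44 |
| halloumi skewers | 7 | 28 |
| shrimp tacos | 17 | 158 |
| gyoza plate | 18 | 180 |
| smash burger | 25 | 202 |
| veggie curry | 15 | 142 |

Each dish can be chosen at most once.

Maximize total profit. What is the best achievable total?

Taking the top-ratio dishes first gives bao buns + poke bowl + lamb kofta + halloumi skewers + shrimp tacos + gyoza plate + veggie curry for 734 (85 min).
Replace bao buns and lamb kofta and halloumi skewers with smash burger: the trade gains 14 net, giving 748 at 84 min.
Every other selection either busts 85 min or fails to beat 748.

748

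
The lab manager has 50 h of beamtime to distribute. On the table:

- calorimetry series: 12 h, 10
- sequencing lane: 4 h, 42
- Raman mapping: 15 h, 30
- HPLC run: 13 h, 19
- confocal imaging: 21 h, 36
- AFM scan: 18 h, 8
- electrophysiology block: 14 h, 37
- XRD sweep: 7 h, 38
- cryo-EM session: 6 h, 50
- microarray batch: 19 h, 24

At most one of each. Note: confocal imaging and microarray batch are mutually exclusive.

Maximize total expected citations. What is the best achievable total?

197

Taking sequencing lane + Raman mapping + electrophysiology block + XRD sweep + cryo-EM session: 46 h used, 197 in expected citations.
An exhaustive check of the 1024 subsets confirms 197.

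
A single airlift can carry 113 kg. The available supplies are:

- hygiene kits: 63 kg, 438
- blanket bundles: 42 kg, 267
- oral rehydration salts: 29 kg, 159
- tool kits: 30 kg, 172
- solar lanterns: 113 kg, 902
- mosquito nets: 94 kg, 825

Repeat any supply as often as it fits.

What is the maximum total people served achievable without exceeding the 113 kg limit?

Taking the top-ratio supplies first gives mosquito nets for 825 (94 kg).
Dropping mosquito nets frees 94 kg; slotting in solar lanterns (113 kg) lifts the total to 902 at 113 kg.

902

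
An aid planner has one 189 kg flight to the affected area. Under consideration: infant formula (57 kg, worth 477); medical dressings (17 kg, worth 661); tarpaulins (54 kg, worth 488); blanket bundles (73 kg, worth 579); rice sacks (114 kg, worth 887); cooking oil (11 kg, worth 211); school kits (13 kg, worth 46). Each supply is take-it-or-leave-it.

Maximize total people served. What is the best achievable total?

2036

Filling by ratio: infant formula + medical dressings + tarpaulins + cooking oil + school kits for 1883, with 37 kg left unused.
Replace infant formula and cooking oil and school kits with rice sacks: the trade gains 153 net, giving 2036 at 185 kg.
Every other selection either busts 189 kg or fails to beat 2036.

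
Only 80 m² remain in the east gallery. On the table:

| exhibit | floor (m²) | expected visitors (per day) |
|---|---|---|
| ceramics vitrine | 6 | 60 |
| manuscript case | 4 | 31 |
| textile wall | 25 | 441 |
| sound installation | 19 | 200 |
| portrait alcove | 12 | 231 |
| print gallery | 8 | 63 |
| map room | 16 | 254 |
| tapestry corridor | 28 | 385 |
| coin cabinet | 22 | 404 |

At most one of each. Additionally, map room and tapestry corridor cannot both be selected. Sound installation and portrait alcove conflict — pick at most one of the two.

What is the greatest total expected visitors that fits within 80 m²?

1361

Ranking by ratio (expected visitors/m²): portrait alcove 19.25, coin cabinet 18.36, textile wall 17.64, map room 15.88.
The ratio ordering already packs tightly: manuscript case + textile wall + portrait alcove + map room + coin cabinet, 79 m², 1361.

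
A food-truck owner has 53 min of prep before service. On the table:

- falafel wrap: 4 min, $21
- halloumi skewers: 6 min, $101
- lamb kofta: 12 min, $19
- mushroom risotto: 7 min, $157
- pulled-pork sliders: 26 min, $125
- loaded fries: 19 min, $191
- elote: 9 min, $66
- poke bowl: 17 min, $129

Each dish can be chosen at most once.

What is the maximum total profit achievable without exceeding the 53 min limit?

599

Ranking by ratio (profit/min): mushroom risotto 22.43, halloumi skewers 16.83, loaded fries 10.05.
The ratio ordering already packs tightly: falafel wrap + halloumi skewers + mushroom risotto + loaded fries + poke bowl, 53 min, 599.
Nothing else within 53 min beats 599.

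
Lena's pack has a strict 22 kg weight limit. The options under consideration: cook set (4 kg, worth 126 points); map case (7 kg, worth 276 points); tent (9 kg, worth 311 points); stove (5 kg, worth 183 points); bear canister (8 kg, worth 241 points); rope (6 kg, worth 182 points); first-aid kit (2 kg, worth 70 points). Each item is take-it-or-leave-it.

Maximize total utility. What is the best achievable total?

Filling by ratio: cook set + map case + stove + first-aid kit for 655, with 4 kg left unused.
Dropping stove frees 5 kg; slotting in tent (9 kg) lifts the total to 783 at 22 kg.
That's the maximum — no swap from here does better than 783.

783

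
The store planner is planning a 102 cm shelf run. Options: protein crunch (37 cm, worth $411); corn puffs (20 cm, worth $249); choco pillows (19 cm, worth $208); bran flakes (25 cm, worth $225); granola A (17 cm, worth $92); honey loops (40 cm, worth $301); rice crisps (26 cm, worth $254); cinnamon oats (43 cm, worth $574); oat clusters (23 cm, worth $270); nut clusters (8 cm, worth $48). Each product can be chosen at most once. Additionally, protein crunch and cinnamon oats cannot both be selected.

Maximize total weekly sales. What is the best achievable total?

1146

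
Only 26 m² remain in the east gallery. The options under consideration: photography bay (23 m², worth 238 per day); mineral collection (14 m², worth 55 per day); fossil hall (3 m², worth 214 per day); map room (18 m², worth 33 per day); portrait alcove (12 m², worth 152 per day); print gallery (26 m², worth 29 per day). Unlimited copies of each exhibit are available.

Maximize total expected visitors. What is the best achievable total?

1712

Best packing: 8×fossil hall — 24 m², 1712 total.
Every other selection either busts 26 m² or fails to beat 1712.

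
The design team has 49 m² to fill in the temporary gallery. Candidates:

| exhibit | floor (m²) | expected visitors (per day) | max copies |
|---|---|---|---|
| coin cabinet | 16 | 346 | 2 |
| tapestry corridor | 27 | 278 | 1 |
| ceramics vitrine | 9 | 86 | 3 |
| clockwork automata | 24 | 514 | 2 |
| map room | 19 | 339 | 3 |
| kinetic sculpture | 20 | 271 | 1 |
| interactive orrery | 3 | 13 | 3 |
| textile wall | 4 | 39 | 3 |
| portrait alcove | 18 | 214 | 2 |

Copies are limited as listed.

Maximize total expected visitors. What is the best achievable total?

Ranking by ratio (expected visitors/m²): coin cabinet 21.62, clockwork automata 21.42, map room 17.84.
A density-first pass picks 2×coin cabinet + interactive orrery + 3×textile wall — 822 at 47 m².
The 47 m² tied up in 2×coin cabinet and interactive orrery and 3×textile wall is better spent on 2×clockwork automata — total rises to 1028 (48 m²).
Every other selection either busts 49 m² or exceeds an availability limit or fails to beat 1028.

1028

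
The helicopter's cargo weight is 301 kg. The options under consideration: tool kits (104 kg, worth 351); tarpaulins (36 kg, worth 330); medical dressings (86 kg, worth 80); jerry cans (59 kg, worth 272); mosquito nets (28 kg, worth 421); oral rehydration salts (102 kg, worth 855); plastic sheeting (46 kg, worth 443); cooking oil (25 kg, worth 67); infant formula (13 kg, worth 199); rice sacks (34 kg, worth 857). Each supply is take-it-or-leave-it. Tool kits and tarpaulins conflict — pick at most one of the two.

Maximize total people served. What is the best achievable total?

Best packing: tarpaulins + mosquito nets + oral rehydration salts + plastic sheeting + cooking oil + infant formula + rice sacks — 284 kg, 3172 total.

3172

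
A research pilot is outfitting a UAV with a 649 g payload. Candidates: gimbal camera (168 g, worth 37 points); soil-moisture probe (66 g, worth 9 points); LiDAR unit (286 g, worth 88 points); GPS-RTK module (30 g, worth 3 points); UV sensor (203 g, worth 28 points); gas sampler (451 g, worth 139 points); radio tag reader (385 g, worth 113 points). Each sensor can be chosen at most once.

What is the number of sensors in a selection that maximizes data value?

3

Best achievable data value is 179.
One optimal bundle: gimbal camera + GPS-RTK module + gas sampler (649 g).
Every optimal selection uses 3 sensors.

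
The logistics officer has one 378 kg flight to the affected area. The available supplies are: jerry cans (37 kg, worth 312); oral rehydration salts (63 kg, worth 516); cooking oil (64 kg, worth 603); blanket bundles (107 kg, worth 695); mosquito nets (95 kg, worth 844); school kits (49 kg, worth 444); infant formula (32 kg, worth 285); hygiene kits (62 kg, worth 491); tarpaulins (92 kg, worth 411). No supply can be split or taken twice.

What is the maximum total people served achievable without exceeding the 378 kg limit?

3210

Taking the top-ratio supplies first gives jerry cans + oral rehydration salts + cooking oil + mosquito nets + school kits + infant formula for 3004 (340 kg).
Replace infant formula with hygiene kits: the trade gains 206 net, giving 3210 at 370 kg.
The spare 8 kg is too small for any remaining supply, and no exchange beats 3210.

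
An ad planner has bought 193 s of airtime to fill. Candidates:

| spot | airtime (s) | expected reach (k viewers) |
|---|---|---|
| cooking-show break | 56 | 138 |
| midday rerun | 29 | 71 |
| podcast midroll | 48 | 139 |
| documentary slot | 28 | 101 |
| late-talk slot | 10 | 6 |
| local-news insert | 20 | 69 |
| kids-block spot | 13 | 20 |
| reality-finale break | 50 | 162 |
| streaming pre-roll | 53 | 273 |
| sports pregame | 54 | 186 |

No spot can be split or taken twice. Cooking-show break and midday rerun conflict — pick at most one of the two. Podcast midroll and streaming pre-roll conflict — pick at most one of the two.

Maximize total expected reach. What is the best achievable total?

A density-first pass picks midday rerun + documentary slot + local-news insert + streaming pre-roll + sports pregame — 700 at 184 s.
The 49 s tied up in midday rerun and local-news insert is better spent on reality-finale break — total rises to 722 (185 s).

722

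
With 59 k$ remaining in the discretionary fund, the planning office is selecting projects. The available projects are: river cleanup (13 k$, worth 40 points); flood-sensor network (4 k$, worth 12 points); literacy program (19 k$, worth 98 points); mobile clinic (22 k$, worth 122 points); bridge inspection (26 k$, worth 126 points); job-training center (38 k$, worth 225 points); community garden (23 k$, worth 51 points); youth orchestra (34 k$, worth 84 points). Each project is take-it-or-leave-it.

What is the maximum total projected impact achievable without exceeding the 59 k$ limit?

Literacy program + job-training center uses 57 of the 59 k$ and totals 323.

323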